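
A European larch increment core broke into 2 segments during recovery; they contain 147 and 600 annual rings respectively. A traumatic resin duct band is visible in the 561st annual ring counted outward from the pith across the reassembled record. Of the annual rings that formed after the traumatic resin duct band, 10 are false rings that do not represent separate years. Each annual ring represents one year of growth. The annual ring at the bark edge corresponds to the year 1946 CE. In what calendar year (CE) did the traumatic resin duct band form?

Total annual rings = 147 + 600 = 747.
Between annual ring 561 and the bark edge there are 747 − 561 = 186 annual rings.
Removing the 10 false annual rings leaves 186 − 10 = 176 true annual rings beyond the traumatic resin duct band.
The annual ring at the bark edge is 1946 CE, so the traumatic resin duct band dates to 1946 − 176 = 1770 CE.

1770 CE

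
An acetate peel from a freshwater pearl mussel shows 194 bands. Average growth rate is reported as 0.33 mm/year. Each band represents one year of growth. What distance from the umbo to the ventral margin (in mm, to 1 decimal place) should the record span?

The record spans 194 years at 0.33 mm per year.
Length ≈ 0.33 × 194 = 64.0 mm.

64.0 mm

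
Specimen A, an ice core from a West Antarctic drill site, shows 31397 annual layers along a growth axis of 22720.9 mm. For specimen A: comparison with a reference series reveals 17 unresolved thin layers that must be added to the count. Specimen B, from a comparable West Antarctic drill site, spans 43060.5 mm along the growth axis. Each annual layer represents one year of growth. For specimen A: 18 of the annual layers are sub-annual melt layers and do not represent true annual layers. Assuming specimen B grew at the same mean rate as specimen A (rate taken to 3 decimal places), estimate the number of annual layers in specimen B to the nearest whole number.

Specimen A: true annual layer count = 31397 − 18 + 17 = 31396.
A: Mean rate = 22720.9 mm / 31396 years ≈ 0.724 mm/year.
B spans 43060.5 / 0.724 = 59475.83 years ≈ 59476 annual layers.

59476 annual layers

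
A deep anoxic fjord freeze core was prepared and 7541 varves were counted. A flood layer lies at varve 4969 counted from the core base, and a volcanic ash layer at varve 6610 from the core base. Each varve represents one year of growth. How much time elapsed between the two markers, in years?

Separation: 6610 − 4969 = 1641 varves.
At one varve per year, 1641 years elapsed between them.

1641 years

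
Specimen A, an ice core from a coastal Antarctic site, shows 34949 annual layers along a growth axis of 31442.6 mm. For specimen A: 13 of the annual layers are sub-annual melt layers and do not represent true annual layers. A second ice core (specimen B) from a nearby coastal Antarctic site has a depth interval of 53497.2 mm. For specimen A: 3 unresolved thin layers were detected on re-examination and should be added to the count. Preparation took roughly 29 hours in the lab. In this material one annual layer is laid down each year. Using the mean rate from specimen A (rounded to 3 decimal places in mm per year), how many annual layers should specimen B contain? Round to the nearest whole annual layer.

59441 annual layers

Specimen A: adjusted count: 34949 − 13 + 3 = 34939 annual layers.
A: 31442.6 mm over 34939 years gives 31442.6 / 34939 ≈ 0.900 mm per year.
Specimen B: 53497.2 mm / 0.900 mm per year = 59441.33 years ≈ 59441 annual layers.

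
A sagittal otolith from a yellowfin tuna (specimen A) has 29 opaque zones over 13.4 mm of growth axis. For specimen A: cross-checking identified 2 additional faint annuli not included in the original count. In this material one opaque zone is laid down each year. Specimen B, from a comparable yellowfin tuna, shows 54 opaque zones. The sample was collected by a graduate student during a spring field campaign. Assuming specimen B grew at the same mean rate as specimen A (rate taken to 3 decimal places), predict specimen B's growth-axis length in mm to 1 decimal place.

23.3 mm

Specimen A: after corrections the count is 29 + 2 = 31 opaque zones.
A: Mean rate = 13.4 mm / 31 years ≈ 0.432 mm/year.
Length of B = 0.432 × 54 = 23.3 mm.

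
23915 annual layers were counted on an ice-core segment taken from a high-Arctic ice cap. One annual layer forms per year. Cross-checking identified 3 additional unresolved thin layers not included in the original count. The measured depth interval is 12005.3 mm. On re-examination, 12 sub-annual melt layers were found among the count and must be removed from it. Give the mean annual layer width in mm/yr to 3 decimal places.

After corrections the count is 23915 − 12 + 3 = 23906 annual layers.
12005.3 mm over 23906 years gives 12005.3 / 23906 ≈ 0.502 mm/yr.

0.502 mm/yr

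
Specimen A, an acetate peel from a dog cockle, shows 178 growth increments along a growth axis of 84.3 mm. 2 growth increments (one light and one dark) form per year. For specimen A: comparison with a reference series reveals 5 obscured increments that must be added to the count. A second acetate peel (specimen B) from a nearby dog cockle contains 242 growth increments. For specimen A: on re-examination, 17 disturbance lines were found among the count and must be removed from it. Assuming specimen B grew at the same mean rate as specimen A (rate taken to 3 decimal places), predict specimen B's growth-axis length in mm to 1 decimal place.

Specimen A: after corrections the count is 178 − 17 + 5 = 166 growth increments.
Specimen A: dividing by 2 growth increments per year: 166 / 2 = 83 years.
A: Extension rate ≈ 84.3 / 83 = 1.016 mm per year.
Specimen B: with 2 growth increments per year, 242 / 2 = 121 years. Length of B = 1.016 × 121 = 122.9 mm.

122.9 mm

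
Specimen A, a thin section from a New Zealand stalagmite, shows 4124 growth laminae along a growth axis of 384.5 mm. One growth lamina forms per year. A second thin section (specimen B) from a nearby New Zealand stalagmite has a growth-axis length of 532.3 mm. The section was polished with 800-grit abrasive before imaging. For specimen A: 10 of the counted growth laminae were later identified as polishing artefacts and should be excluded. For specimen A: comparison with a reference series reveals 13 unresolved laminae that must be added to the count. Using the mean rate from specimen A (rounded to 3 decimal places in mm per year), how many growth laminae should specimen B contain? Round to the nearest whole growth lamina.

Specimen A: adjusted count: 4124 − 10 + 13 = 4127 growth laminae.
A: Extension rate ≈ 384.5 / 4127 = 0.093 mm per year.
B spans 532.3 / 0.093 = 5723.66 years ≈ 5724 growth laminae.

5724 growth laminae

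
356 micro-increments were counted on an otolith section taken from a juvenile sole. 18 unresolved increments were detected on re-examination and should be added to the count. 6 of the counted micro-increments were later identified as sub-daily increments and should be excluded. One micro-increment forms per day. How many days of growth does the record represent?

368 days

Correcting the raw count gives 356 − 6 + 18 = 368 true micro-increments.
With a one-to-one micro-increment periodicity this is 368 days.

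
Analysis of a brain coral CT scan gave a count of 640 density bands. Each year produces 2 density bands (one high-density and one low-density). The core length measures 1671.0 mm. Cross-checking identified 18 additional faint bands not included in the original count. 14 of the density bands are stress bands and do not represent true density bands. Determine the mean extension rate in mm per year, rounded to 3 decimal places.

5.189 mm per year

Correcting the raw count gives 640 − 14 + 18 = 644 true density bands.
With 2 density bands per year, 644 / 2 = 322 years.
Mean rate = 1671.0 mm / 322 years ≈ 5.189 mm per year.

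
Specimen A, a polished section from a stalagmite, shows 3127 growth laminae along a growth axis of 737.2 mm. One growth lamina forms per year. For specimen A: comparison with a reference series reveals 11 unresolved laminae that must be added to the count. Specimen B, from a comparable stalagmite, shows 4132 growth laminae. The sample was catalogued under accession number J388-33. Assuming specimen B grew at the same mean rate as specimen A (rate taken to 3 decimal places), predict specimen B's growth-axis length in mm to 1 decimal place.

971.0 mm

Specimen A: adjusted count: 3127 + 11 = 3138 growth laminae.
A: Extension rate ≈ 737.2 / 3138 = 0.235 mm/yr.
For B, 0.235 mm/year × 4132 years = 971.0 mm.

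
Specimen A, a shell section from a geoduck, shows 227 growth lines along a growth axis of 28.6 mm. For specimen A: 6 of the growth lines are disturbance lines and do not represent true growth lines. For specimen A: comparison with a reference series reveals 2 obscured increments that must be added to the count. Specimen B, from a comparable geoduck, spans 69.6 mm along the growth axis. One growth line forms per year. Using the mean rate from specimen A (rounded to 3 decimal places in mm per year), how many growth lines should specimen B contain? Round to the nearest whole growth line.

Specimen A: adjusted count: 227 − 6 + 2 = 223 growth lines.
A: 28.6 mm over 223 years gives 28.6 / 223 ≈ 0.128 mm per year.
B spans 69.6 / 0.128 = 543.75 years ≈ 544 growth lines.

544 growth lines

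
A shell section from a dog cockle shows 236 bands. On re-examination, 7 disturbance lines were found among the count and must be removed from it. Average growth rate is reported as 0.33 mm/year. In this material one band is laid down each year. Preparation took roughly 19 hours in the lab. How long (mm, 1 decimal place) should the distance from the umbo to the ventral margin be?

75.6 mm

Adjusted count: 236 − 7 = 229 bands.
229 years at 0.33 mm/year gives 0.33 × 229 = 75.6 mm.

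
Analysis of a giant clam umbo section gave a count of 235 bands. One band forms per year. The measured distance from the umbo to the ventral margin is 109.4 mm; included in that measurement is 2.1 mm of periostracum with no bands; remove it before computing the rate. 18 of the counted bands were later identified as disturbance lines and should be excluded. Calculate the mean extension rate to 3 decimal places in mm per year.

Correcting the raw count gives 235 − 18 = 217 true bands.
The growth record spans 109.4 − 2.1 = 107.3 mm.
Extension rate ≈ 107.3 / 217 = 0.494 mm per year.

0.494 mm per year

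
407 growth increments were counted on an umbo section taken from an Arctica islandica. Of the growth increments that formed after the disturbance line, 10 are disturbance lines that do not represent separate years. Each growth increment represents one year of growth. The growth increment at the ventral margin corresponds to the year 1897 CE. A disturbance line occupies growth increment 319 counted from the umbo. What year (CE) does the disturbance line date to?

The disturbance line sits at growth increment 319 from the umbo, so 407 − 319 = 88 growth increments formed after it.
Excluding 10 false growth increments: 88 − 10 = 78.
Counting back 78 years from 1897 CE places the disturbance line in 1897 − 78 = 1819 CE.

1819 CE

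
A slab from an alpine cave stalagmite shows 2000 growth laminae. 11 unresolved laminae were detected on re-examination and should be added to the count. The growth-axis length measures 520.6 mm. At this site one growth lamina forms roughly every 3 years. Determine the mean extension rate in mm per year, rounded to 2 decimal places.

0.09 mm per year

Adjusted count: 2000 + 11 = 2011 growth laminae.
2011 growth laminae at 3 years each span 2011 × 3 = 6033 years.
Extension rate ≈ 520.6 / 6033 = 0.09 mm per year.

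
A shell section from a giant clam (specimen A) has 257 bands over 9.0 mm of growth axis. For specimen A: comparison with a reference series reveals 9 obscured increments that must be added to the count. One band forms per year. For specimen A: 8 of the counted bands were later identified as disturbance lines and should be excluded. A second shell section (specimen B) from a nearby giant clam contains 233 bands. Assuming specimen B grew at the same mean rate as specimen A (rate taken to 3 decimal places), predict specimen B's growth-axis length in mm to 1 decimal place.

8.2 mm

Specimen A: true band count = 257 − 8 + 9 = 258.
A: Mean rate = 9.0 mm / 258 years ≈ 0.035 mm/year.
Length of B = 0.035 × 233 = 8.2 mm.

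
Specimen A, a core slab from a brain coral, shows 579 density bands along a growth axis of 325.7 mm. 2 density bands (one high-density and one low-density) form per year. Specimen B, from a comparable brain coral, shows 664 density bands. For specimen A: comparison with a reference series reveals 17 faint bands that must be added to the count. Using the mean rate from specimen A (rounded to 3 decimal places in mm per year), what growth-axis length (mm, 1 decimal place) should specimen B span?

362.9 mm

Specimen A: correcting the raw count gives 579 + 17 = 596 true density bands.
Specimen A: dividing by 2 density bands per year: 596 / 2 = 298 years.
A: 325.7 mm over 298 years gives 325.7 / 298 ≈ 1.093 mm/yr.
Specimen B: with 2 density bands per year, 664 / 2 = 332 years. For B, 1.093 mm/year × 332 years = 362.9 mm.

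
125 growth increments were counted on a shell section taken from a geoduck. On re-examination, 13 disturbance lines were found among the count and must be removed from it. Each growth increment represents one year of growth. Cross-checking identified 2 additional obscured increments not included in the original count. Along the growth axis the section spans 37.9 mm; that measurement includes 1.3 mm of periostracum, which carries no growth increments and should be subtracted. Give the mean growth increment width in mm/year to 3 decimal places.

Correcting the raw count gives 125 − 13 + 2 = 114 true growth increments.
Net length = 37.9 − 1.3 = 36.6 mm.
Mean rate = 36.6 mm / 114 years ≈ 0.321 mm/year.

0.321 mm/year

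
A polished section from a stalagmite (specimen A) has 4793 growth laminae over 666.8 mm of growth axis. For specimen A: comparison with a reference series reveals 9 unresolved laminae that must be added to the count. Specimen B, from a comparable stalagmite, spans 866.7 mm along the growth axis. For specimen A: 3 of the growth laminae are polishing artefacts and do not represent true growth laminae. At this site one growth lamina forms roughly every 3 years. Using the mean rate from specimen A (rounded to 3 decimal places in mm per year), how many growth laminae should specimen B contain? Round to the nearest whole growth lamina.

6280 growth laminae

Specimen A: correcting the raw count gives 4793 − 3 + 9 = 4799 true growth laminae.
Specimen A: multiplying by 3 years per growth lamina: 4799 × 3 = 14397 years.
A: 666.8 mm over 14397 years gives 666.8 / 14397 ≈ 0.046 mm/year.
B spans 866.7 / 0.046 = 18841.30 years; at 3 years per growth lamina that is 18841.30 / 3 ≈ 6280 growth laminae.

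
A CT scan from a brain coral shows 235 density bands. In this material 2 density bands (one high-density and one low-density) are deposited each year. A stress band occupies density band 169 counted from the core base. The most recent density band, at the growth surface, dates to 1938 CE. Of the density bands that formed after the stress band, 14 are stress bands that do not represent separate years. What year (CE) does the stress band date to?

1912 CE

Between density band 169 and the growth surface there are 235 − 169 = 66 density bands.
Removing the 14 false density bands leaves 66 − 14 = 52 true density bands beyond the stress band.
Dividing by 2 density bands per year: 52 / 2 = 26 years.
Counting back 26 years from 1938 CE places the stress band in 1938 − 26 = 1912 CE.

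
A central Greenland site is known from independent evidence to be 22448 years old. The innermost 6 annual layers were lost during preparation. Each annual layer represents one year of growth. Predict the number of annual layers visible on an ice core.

22442 annual layers

Expected annual layers over 22448 years: 22448.
22448 − 6 missed = 22442 annual layers expected in the prepared section.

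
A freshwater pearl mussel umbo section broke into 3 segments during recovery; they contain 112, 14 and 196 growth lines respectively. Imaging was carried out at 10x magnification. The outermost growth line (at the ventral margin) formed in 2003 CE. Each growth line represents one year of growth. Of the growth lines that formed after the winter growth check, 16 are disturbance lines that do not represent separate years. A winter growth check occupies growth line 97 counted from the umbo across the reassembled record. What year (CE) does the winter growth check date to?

1794 CE

Total growth lines = 112 + 14 + 196 = 322.
The winter growth check sits at growth line 97 from the umbo, so 322 − 97 = 225 growth lines formed after it.
Excluding 16 false growth lines: 225 − 16 = 209.
The growth line at the ventral margin is 2003 CE, so the winter growth check dates to 2003 − 209 = 1794 CE.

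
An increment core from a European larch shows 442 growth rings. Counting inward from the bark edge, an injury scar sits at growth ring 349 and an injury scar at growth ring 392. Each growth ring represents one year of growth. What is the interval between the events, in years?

43 years

392 − 349 = 43 growth rings lie between the two events.
At one growth ring per year, 43 years elapsed between them.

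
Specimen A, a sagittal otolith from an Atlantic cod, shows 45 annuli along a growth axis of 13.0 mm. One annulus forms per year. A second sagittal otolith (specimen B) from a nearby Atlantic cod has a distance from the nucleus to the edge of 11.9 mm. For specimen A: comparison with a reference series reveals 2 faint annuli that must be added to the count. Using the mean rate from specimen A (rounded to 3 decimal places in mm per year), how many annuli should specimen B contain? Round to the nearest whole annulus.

43 annuli

Specimen A: after corrections the count is 45 + 2 = 47 annuli.
A: Extension rate ≈ 13.0 / 47 = 0.277 mm/year.
For B, 11.9 / 0.277 = 42.96 years ≈ 43 annuli.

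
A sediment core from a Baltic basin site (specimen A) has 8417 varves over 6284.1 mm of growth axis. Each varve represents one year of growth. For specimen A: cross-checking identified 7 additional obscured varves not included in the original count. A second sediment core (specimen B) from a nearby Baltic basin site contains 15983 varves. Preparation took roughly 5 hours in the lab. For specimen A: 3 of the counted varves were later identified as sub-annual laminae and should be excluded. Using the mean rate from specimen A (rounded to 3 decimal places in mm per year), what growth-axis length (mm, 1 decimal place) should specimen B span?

Specimen A: adjusted count: 8417 − 3 + 7 = 8421 varves.
A: Mean rate = 6284.1 mm / 8421 years ≈ 0.746 mm/year.
For B, 0.746 mm/year × 15983 years = 11923.3 mm.

11923.3 mm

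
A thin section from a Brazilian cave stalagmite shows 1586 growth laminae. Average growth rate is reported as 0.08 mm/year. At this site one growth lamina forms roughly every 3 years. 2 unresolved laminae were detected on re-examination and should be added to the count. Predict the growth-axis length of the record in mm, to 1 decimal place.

381.1 mm

After corrections the count is 1586 + 2 = 1588 growth laminae.
Multiplying by 3 years per growth lamina: 1588 × 3 = 4764 years.
Predicted length = 0.08 mm/year × 4764 years = 381.1 mm.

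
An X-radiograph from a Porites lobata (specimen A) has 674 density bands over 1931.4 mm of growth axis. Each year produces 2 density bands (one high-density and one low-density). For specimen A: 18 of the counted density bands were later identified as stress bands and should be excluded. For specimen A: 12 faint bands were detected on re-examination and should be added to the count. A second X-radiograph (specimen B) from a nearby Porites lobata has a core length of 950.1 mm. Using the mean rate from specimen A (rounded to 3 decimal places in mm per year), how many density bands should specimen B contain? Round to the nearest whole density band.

Specimen A: adjusted count: 674 − 18 + 12 = 668 density bands.
Specimen A: with 2 density bands per year, 668 / 2 = 334 years.
A: Mean rate = 1931.4 mm / 334 years ≈ 5.783 mm per year.
Specimen B: 950.1 mm / 5.783 mm per year = 164.29 years; at 2 density bands per year that is 164.29 × 2 ≈ 329 density bands.

329 density bands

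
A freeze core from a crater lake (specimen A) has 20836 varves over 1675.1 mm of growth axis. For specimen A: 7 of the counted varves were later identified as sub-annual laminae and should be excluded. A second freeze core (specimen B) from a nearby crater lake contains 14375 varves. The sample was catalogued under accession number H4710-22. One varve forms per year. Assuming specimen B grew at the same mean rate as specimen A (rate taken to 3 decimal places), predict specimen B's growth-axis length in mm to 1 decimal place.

1150.0 mm

Specimen A: true varve count = 20836 − 7 = 20829.
A: Extension rate ≈ 1675.1 / 20829 = 0.080 mm/year.
For B, 0.080 mm/year × 14375 years = 1150.0 mm.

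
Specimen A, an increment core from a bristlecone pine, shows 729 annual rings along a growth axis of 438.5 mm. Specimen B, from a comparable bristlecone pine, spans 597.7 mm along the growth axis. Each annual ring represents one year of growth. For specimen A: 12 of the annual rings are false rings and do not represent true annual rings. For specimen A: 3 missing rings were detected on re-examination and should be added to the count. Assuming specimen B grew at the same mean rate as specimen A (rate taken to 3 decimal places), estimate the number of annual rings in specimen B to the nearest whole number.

981 annual rings

Specimen A: true annual ring count = 729 − 12 + 3 = 720.
A: Extension rate ≈ 438.5 / 720 = 0.609 mm per year.
Specimen B: 597.7 mm / 0.609 mm per year = 981.44 years ≈ 981 annual rings.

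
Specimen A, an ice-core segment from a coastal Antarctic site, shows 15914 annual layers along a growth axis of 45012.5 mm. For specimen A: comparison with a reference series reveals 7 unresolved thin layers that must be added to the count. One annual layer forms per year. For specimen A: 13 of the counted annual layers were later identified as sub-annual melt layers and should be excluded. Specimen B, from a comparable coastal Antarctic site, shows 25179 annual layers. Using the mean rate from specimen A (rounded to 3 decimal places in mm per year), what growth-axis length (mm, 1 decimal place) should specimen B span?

Specimen A: after corrections the count is 15914 − 13 + 7 = 15908 annual layers.
A: Extension rate ≈ 45012.5 / 15908 = 2.830 mm/yr.
B's length ≈ 2.830 × 25179 = 71256.6 mm.

71256.6 mm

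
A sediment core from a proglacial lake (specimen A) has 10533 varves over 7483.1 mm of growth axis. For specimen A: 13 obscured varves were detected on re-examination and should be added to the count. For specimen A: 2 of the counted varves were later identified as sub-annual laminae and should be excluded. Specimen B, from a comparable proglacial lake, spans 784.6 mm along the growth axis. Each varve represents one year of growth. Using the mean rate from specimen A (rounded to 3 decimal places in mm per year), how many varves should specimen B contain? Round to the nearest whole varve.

Specimen A: true varve count = 10533 − 2 + 13 = 10544.
A: Mean rate = 7483.1 mm / 10544 years ≈ 0.710 mm per year.
B spans 784.6 / 0.710 = 1105.07 years ≈ 1105 varves.

1105 varves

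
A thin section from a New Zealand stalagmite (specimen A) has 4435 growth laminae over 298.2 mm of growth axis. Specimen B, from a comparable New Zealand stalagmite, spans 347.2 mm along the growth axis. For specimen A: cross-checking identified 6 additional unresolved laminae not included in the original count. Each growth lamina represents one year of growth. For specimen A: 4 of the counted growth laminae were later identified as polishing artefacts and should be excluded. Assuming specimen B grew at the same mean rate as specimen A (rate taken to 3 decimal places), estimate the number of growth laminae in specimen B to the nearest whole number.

Specimen A: after corrections the count is 4435 − 4 + 6 = 4437 growth laminae.
A: 298.2 mm over 4437 years gives 298.2 / 4437 ≈ 0.067 mm per year.
Specimen B: 347.2 mm / 0.067 mm per year = 5182.09 years ≈ 5182 growth laminae.

5182 growth laminae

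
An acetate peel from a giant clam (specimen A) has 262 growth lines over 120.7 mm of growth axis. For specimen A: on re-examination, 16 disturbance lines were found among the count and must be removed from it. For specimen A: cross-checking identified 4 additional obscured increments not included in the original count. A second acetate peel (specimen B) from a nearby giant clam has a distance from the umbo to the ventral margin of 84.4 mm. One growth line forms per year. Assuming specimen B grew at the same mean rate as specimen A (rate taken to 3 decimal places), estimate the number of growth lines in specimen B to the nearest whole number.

175 growth lines

Specimen A: after corrections the count is 262 − 16 + 4 = 250 growth lines.
A: Extension rate ≈ 120.7 / 250 = 0.483 mm/yr.
B spans 84.4 / 0.483 = 174.74 years ≈ 175 growth lines.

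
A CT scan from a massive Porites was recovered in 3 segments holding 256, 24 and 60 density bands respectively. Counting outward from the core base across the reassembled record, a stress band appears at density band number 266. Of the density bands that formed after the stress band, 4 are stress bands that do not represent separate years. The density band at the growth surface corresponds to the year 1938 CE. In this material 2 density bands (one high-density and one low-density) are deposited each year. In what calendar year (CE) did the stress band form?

1903 CE

Total density bands = 256 + 24 + 60 = 340.
Between density band 266 and the growth surface there are 340 − 266 = 74 density bands.
74 − 4 false = 70 true density bands after the stress band.
70 density bands at 2 per year is 70 / 2 = 35 years.
The density band at the growth surface is 1938 CE, so the stress band dates to 1938 − 35 = 1903 CE.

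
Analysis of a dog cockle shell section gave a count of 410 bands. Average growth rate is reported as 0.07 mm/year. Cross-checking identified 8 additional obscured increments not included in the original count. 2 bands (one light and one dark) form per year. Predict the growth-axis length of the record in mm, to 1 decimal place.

Correcting the raw count gives 410 + 8 = 418 true bands.
Dividing by 2 bands per year: 418 / 2 = 209 years.
Length ≈ 0.07 × 209 = 14.6 mm.

14.6 mm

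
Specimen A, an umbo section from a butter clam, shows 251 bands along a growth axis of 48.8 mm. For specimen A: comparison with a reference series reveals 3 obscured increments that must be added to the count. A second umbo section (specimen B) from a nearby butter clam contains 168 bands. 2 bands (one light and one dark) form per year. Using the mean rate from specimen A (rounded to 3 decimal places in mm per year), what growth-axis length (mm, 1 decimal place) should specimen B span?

Specimen A: after corrections the count is 251 + 3 = 254 bands.
Specimen A: 254 bands at 2 per year is 254 / 2 = 127 years.
A: Extension rate ≈ 48.8 / 127 = 0.384 mm per year.
Specimen B: dividing by 2 bands per year: 168 / 2 = 84 years. Length of B = 0.384 × 84 = 32.3 mm.

32.3 mm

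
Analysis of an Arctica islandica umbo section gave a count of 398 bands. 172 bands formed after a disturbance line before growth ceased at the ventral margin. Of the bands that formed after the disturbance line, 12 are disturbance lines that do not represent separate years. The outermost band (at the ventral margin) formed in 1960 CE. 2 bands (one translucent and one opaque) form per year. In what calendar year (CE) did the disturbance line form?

172 bands formed after the disturbance line.
Excluding 12 false bands: 172 − 12 = 160.
With 2 bands per year, 160 / 2 = 80 years.
The band at the ventral margin is 1960 CE, so the disturbance line dates to 1960 − 80 = 1880 CE.

1880 CE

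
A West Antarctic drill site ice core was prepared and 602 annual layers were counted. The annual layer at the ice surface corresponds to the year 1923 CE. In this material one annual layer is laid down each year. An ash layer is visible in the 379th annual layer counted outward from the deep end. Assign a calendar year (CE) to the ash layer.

Between annual layer 379 and the ice surface there are 602 − 379 = 223 annual layers.
Counting back 223 years from 1923 CE places the ash layer in 1923 − 223 = 1700 CE.

1700 CE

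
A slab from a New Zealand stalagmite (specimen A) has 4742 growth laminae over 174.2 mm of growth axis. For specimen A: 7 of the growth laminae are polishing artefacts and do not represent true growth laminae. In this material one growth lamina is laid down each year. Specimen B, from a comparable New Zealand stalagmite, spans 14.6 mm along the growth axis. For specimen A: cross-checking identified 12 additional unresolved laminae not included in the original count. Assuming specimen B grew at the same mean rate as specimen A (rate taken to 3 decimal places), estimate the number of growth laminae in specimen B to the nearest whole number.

395 growth laminae

Specimen A: correcting the raw count gives 4742 − 7 + 12 = 4747 true growth laminae.
A: Extension rate ≈ 174.2 / 4747 = 0.037 mm/yr.
B spans 14.6 / 0.037 = 394.59 years ≈ 395 growth laminae.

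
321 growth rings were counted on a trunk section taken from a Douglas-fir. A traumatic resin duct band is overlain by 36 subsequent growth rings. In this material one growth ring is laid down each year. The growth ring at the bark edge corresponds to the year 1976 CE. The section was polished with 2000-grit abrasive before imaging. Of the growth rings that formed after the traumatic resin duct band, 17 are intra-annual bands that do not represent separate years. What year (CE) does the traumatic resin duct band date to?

36 growth rings formed after the traumatic resin duct band.
Excluding 17 false growth rings: 36 − 17 = 19.
The growth ring at the bark edge is 1976 CE, so the traumatic resin duct band dates to 1976 − 19 = 1957 CE.

1957 CE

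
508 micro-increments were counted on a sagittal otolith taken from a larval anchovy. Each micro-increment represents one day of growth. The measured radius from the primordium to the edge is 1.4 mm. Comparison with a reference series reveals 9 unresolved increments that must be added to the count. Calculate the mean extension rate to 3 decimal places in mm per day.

Correcting the raw count gives 508 + 9 = 517 true micro-increments.
1.4 mm over 517 days gives 1.4 / 517 ≈ 0.003 mm per day.

0.003 mm per day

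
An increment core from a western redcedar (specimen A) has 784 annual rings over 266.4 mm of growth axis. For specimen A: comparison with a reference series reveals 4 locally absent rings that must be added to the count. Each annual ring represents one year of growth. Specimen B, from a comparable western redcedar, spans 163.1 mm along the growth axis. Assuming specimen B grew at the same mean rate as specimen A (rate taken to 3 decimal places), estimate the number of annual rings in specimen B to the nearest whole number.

483 annual rings

Specimen A: true annual ring count = 784 + 4 = 788.
A: Mean rate = 266.4 mm / 788 years ≈ 0.338 mm per year.
For B, 163.1 / 0.338 = 482.54 years ≈ 483 annual rings.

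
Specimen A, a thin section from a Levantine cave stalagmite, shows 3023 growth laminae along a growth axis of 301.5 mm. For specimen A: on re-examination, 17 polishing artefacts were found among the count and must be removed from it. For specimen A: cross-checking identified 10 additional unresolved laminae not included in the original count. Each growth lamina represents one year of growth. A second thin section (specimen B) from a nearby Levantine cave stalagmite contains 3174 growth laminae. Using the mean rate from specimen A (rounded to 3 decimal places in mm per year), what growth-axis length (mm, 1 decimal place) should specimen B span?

317.4 mm

Specimen A: correcting the raw count gives 3023 − 17 + 10 = 3016 true growth laminae.
A: Mean rate = 301.5 mm / 3016 years ≈ 0.100 mm/year.
For B, 0.100 mm/year × 3174 years = 317.4 mm.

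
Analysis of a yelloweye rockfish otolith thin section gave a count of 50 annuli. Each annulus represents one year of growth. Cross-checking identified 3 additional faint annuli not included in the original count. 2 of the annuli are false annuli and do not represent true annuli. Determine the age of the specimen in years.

51 years

Adjusted count: 50 − 2 + 3 = 51 annuli.
With a one-to-one annulus periodicity this is 51 years.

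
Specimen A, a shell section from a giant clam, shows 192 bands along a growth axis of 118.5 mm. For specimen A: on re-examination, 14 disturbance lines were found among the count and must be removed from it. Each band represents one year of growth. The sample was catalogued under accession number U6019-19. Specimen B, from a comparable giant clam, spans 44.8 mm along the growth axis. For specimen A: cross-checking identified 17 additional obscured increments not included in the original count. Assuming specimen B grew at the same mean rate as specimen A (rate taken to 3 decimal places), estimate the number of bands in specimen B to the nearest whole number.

Specimen A: after corrections the count is 192 − 14 + 17 = 195 bands.
A: 118.5 mm over 195 years gives 118.5 / 195 ≈ 0.608 mm/yr.
B spans 44.8 / 0.608 = 73.68 years ≈ 74 bands.

74 bands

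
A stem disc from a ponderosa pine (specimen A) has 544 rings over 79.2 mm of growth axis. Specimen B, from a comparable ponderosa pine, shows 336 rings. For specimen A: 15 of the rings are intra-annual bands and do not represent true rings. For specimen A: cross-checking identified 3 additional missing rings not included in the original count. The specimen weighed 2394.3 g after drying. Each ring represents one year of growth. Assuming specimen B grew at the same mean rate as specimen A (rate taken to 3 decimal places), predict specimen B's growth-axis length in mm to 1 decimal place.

50.1 mm

Specimen A: true ring count = 544 − 15 + 3 = 532.
A: Mean rate = 79.2 mm / 532 years ≈ 0.149 mm per year.
For B, 0.149 mm/year × 336 years = 50.1 mm.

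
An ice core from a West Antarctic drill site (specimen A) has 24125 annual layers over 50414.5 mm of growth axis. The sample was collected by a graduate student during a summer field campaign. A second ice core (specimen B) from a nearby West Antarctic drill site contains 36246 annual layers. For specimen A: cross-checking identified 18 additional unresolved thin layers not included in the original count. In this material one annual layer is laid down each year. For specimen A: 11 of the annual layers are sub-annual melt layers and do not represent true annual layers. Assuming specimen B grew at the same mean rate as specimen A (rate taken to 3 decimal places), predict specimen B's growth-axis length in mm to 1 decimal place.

Specimen A: correcting the raw count gives 24125 − 11 + 18 = 24132 true annual layers.
A: 50414.5 mm over 24132 years gives 50414.5 / 24132 ≈ 2.089 mm/yr.
For B, 2.089 mm/year × 36246 years = 75717.9 mm.

75717.9 mm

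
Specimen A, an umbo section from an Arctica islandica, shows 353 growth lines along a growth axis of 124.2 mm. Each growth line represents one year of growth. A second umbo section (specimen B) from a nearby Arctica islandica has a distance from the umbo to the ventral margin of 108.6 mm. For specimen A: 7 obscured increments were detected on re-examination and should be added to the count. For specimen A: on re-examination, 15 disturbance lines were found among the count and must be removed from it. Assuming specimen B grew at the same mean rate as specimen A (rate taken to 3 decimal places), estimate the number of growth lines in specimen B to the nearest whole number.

Specimen A: true growth line count = 353 − 15 + 7 = 345.
A: Mean rate = 124.2 mm / 345 years ≈ 0.360 mm/yr.
B spans 108.6 / 0.360 = 301.67 years ≈ 302 growth lines.

302 growth lines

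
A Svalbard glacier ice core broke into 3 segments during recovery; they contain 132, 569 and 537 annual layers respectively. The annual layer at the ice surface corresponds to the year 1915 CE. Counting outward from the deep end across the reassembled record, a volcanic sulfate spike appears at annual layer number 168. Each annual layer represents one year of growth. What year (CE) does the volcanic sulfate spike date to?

Total annual layers = 132 + 569 + 537 = 1238.
Between annual layer 168 and the ice surface there are 1238 − 168 = 1070 annual layers.
Counting back 1070 years from 1915 CE places the volcanic sulfate spike in 1915 − 1070 = 845 CE.

845 CE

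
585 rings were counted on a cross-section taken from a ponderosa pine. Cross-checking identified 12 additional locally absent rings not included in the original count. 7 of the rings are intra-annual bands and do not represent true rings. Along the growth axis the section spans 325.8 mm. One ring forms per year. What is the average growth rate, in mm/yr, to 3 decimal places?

Correcting the raw count gives 585 − 7 + 12 = 590 true rings.
Extension rate ≈ 325.8 / 590 = 0.552 mm/yr.

0.552 mm/yr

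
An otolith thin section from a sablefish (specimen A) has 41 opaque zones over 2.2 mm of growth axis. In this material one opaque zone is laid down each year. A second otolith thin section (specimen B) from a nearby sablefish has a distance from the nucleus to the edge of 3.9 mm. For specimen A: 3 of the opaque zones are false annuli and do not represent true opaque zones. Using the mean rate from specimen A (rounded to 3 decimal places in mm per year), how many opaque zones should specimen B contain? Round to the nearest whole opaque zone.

Specimen A: true opaque zone count = 41 − 3 = 38.
A: Mean rate = 2.2 mm / 38 years ≈ 0.058 mm per year.
Specimen B: 3.9 mm / 0.058 mm per year = 67.24 years ≈ 67 opaque zones.

67 opaque zones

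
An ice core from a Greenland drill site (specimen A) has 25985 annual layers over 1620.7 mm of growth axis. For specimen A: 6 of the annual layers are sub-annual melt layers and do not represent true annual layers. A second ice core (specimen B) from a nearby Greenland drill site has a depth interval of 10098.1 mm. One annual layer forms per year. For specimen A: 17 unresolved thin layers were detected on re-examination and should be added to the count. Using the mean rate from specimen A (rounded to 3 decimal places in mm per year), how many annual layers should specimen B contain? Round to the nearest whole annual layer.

162873 annual layers

Specimen A: correcting the raw count gives 25985 − 6 + 17 = 25996 true annual layers.
A: Mean rate = 1620.7 mm / 25996 years ≈ 0.062 mm per year.
B spans 10098.1 / 0.062 = 162872.58 years ≈ 162873 annual layers.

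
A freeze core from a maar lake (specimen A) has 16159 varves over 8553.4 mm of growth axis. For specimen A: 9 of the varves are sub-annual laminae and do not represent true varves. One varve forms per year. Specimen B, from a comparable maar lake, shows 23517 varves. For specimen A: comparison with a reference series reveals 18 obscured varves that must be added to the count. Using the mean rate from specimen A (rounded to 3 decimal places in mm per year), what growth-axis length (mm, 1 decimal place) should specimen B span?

Specimen A: true varve count = 16159 − 9 + 18 = 16168.
A: 8553.4 mm over 16168 years gives 8553.4 / 16168 ≈ 0.529 mm/year.
B's length ≈ 0.529 × 23517 = 12440.5 mm.

12440.5 mm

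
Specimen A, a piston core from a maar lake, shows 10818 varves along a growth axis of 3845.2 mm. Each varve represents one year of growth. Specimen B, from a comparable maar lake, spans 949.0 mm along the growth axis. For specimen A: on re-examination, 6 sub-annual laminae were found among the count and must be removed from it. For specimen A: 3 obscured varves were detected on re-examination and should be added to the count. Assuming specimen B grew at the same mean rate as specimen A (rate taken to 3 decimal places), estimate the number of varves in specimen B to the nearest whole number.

2666 varves

Specimen A: true varve count = 10818 − 6 + 3 = 10815.
A: Mean rate = 3845.2 mm / 10815 years ≈ 0.356 mm per year.
For B, 949.0 / 0.356 = 2665.73 years ≈ 2666 varves.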